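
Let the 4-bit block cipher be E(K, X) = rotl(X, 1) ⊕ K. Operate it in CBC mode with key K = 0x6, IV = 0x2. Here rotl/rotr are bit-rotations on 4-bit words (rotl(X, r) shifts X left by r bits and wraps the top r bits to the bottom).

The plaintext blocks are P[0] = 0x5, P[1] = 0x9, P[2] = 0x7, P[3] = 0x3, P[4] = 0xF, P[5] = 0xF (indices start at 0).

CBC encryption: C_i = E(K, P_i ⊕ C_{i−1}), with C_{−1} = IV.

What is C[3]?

C[0]: P[0] ⊕ 0x2 = 0x7; E(K, 0x7) = 0x8.
C[1]: P[1] ⊕ 0x8 = 0x1; E(K, 0x1) = 0x4.
C[2]: P[2] ⊕ 0x4 = 0x3; E(K, 0x3) = 0x0.
C[3]: P[3] ⊕ 0x0 = 0x3; E(K, 0x3) = 0x0.

C[3] = 0x0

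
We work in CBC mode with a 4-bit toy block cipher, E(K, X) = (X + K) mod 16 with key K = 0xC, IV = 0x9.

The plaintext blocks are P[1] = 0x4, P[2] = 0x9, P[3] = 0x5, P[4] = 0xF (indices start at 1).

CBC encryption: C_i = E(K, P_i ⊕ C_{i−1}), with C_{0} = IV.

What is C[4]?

C[4] = 0x6

C[1]: P[1] ⊕ 0x9 = 0xD; E(K, 0xD) = 0x9.
C[2]: P[2] ⊕ 0x9 = 0x0; E(K, 0x0) = 0xC.
C[3]: P[3] ⊕ 0xC = 0x9; E(K, 0x9) = 0x5.
C[4]: P[4] ⊕ 0x5 = 0xA; E(K, 0xA) = 0x6.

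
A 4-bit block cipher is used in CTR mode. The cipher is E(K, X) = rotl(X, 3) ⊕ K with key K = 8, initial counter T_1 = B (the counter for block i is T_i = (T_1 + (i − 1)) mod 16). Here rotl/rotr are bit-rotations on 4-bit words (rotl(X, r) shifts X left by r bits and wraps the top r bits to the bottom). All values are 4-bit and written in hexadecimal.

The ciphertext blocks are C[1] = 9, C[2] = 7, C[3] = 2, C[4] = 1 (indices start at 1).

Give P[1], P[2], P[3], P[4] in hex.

CTR decryption: S_i = E(K, T_i) where T_i is the counter for block i; P_i = C_i ⊕ S_i.
P[1]: T = B, S = E(K, T) = 5; 9 ⊕ 5 = C.
P[2]: T = C, S = E(K, T) = E; 7 ⊕ E = 9.
P[3]: T = D, S = E(K, T) = 6; 2 ⊕ 6 = 4.
P[4]: T = E, S = E(K, T) = F; 1 ⊕ F = E.

P[1] = C, P[2] = 9, P[3] = 4, P[4] = E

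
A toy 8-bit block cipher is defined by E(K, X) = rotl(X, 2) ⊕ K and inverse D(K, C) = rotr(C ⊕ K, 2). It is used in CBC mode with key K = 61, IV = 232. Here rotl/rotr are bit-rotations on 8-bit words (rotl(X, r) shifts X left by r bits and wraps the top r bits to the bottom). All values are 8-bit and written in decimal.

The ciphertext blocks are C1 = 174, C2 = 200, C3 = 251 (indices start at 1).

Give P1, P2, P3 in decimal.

CBC decryption: P_i = D(K, C_i) ⊕ C_{i−1}, with C_{0} = IV.
P1: D(K, 174) = 228; 228 ⊕ 232 = 12.
P2: D(K, 200) = 125; 125 ⊕ 174 = 211.
P3: D(K, 251) = 177; 177 ⊕ 200 = 121.

P1 = 12, P2 = 211, P3 = 121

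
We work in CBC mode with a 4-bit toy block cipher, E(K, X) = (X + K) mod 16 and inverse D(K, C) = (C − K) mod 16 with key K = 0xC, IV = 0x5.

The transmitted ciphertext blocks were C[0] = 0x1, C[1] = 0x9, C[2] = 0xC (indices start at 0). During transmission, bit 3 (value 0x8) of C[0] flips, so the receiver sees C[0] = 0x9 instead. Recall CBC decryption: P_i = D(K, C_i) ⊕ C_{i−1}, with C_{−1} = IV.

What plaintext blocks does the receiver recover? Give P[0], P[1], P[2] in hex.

Only C[0] changed, to 0x9. In CBC, a change in C_i garbles P_i and flips the same bit in P_{i+1}. Decrypting the received ciphertext:
P[0]: D(K, 0x9) = 0xD; 0xD ⊕ 0x5 = 0x8.
P[1]: D(K, 0x9) = 0xD; 0xD ⊕ 0x9 = 0x4.
P[2]: D(K, 0xC) = 0x0; 0x0 ⊕ 0x9 = 0x9.
Blocks that differ from the original plaintext: P[0], P[1].

P[0] = 0x8, P[1] = 0x4, P[2] = 0x9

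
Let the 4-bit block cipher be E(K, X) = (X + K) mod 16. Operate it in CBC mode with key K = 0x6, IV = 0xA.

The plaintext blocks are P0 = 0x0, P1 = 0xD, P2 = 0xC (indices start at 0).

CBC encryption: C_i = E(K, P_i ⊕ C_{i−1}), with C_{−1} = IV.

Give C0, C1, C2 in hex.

C0 = 0x0, C1 = 0x3, C2 = 0x5

C0: P0 ⊕ 0xA = 0xA; E(K, 0xA) = 0x0.
C1: P1 ⊕ 0x0 = 0xD; E(K, 0xD) = 0x3.
C2: P2 ⊕ 0x3 = 0xF; E(K, 0xF) = 0x5.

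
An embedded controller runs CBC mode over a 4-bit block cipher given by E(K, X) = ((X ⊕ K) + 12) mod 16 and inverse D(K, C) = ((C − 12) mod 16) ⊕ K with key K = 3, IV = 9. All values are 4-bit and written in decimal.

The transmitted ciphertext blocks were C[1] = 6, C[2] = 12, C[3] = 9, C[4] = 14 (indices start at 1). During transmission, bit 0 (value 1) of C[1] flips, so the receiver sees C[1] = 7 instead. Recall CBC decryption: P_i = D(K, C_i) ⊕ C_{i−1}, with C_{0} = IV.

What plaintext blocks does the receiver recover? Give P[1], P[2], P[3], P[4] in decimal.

P[1] = 1, P[2] = 4, P[3] = 2, P[4] = 8

Only C[1] changed, to 7. In CBC, a change in C_i garbles P_i and flips the same bit in P_{i+1}. Decrypting the received ciphertext:
P[1]: D(K, 7) = 8; 8 ⊕ 9 = 1.
P[2]: D(K, 12) = 3; 3 ⊕ 7 = 4.
P[3]: D(K, 9) = 14; 14 ⊕ 12 = 2.
P[4]: D(K, 14) = 1; 1 ⊕ 9 = 8.
Blocks that differ from the original plaintext: P[1], P[2].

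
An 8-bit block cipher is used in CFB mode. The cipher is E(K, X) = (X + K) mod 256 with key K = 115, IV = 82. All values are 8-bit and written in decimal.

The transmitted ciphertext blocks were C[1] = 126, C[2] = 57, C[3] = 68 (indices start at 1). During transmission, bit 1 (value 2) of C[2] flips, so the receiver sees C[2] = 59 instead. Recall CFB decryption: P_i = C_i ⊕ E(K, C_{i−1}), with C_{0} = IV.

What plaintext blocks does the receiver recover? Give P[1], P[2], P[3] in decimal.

P[1] = 187, P[2] = 202, P[3] = 234

Only C[2] changed, to 59. In CFB, a change in C_i flips the same bit in P_i and garbles P_{i+1}. Decrypting the received ciphertext:
P[1]: E(K, 82) = 197; 126 ⊕ 197 = 187.
P[2]: E(K, 126) = 241; 59 ⊕ 241 = 202.
P[3]: E(K, 59) = 174; 68 ⊕ 174 = 234.
Blocks that differ from the original plaintext: P[2], P[3].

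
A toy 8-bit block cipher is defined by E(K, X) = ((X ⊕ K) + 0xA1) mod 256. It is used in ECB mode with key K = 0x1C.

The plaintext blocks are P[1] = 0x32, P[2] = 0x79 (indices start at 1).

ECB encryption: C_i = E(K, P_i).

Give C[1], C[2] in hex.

C[1] = 0xCF, C[2] = 0x06

C[1]: E(K, 0x32) = 0xCF.
C[2]: E(K, 0x79) = 0x06.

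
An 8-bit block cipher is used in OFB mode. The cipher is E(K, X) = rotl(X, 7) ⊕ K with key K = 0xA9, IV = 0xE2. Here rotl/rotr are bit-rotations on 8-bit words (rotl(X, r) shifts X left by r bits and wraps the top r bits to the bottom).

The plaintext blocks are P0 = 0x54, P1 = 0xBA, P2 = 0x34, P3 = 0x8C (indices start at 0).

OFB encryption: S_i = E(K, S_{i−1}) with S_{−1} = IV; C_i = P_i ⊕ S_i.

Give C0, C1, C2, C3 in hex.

C0 = 0x8C, C1 = 0x7F, C2 = 0x7F, C3 = 0x80

C0: S = E(K, 0xE2) = 0xD8; 0x54 ⊕ 0xD8 = 0x8C.
C1: S = E(K, 0xD8) = 0xC5; 0xBA ⊕ 0xC5 = 0x7F.
C2: S = E(K, 0xC5) = 0x4B; 0x34 ⊕ 0x4B = 0x7F.
C3: S = E(K, 0x4B) = 0x0C; 0x8C ⊕ 0x0C = 0x80.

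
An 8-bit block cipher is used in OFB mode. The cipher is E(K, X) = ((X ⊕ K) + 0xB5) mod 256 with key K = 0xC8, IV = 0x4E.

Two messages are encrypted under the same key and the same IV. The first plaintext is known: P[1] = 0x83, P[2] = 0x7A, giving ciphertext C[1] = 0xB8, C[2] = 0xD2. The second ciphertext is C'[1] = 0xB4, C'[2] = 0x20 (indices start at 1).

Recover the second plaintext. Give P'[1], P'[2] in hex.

In OFB with a reused IV, both messages share the same keystream S_i, so C_i ⊕ C'_i = P_i ⊕ P'_i and thus P'_i = P_i ⊕ C_i ⊕ C'_i.
P'[1]: 0x83 ⊕ 0xB8 ⊕ 0xB4 = 0x8F.
P'[2]: 0x7A ⊕ 0xD2 ⊕ 0x20 = 0x88.

P'[1] = 0x8F, P'[2] = 0x88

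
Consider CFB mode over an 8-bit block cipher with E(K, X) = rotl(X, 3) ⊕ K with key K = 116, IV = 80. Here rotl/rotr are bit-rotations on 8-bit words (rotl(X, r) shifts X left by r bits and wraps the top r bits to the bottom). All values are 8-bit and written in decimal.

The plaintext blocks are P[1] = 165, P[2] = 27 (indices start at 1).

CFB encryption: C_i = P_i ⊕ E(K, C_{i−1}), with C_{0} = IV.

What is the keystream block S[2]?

238

C[1]: E(K, 80) = 246; 165 ⊕ 246 = 83.
C[2]: E(K, 83) = 238; 27 ⊕ 238 = 245.
So S[2] = 238.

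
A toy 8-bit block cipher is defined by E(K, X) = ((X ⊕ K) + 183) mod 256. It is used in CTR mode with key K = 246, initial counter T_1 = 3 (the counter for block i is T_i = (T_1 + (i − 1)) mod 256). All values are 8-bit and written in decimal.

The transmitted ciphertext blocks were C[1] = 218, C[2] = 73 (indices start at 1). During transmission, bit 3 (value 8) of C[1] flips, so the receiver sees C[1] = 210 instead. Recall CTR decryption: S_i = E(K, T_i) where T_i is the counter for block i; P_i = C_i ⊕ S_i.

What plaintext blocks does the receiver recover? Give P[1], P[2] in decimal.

P[1] = 126, P[2] = 224

Only C[1] changed, to 210. In CTR, a change in C_i flips the same bit in P_i only; the keystream is unaffected. Decrypting the received ciphertext:
P[1]: T = 3, S = E(K, T) = 172; 210 ⊕ 172 = 126.
P[2]: T = 4, S = E(K, T) = 169; 73 ⊕ 169 = 224.
Blocks that differ from the original plaintext: P[1].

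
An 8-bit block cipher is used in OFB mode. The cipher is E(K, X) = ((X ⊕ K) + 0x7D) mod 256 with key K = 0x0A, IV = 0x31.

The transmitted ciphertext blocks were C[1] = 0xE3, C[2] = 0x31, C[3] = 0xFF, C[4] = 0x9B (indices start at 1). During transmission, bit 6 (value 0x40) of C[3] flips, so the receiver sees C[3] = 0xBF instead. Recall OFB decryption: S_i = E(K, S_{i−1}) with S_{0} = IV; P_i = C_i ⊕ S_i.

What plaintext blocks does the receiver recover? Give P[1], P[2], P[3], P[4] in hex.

Only C[3] changed, to 0xBF. In OFB, a change in C_i flips the same bit in P_i only; the keystream is unaffected. Decrypting the received ciphertext:
P[1]: S = E(K, 0x31) = 0xB8; 0xE3 ⊕ 0xB8 = 0x5B.
P[2]: S = E(K, 0xB8) = 0x2F; 0x31 ⊕ 0x2F = 0x1E.
P[3]: S = E(K, 0x2F) = 0xA2; 0xBF ⊕ 0xA2 = 0x1D.
P[4]: S = E(K, 0xA2) = 0x25; 0x9B ⊕ 0x25 = 0xBE.
Blocks that differ from the original plaintext: P[3].

P[1] = 0x5B, P[2] = 0x1E, P[3] = 0x1D, P[4] = 0xBE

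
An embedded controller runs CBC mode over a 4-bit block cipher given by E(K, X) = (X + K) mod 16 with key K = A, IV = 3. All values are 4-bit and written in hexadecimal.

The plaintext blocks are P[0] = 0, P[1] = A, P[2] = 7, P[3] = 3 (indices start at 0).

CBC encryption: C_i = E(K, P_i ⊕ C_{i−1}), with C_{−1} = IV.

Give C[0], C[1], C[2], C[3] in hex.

C[0]: P[0] ⊕ 3 = 3; E(K, 3) = D.
C[1]: P[1] ⊕ D = 7; E(K, 7) = 1.
C[2]: P[2] ⊕ 1 = 6; E(K, 6) = 0.
C[3]: P[3] ⊕ 0 = 3; E(K, 3) = D.

C[0] = D, C[1] = 1, C[2] = 0, C[3] = D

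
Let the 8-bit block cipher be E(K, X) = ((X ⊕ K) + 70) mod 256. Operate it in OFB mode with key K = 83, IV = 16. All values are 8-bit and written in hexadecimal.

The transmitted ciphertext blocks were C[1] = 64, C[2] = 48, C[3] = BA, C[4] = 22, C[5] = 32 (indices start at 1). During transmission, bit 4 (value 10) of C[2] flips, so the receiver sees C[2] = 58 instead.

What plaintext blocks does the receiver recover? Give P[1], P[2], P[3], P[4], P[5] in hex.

P[1] = 61, P[2] = AE, P[3] = 5F, P[4] = F4, P[5] = F7

OFB decryption: S_i = E(K, S_{i−1}) with S_{0} = IV; P_i = C_i ⊕ S_i.
Only C[2] changed, to 58. In OFB, a change in C_i flips the same bit in P_i only; the keystream is unaffected. Decrypting the received ciphertext:
P[1]: S = E(K, 16) = 05; 64 ⊕ 05 = 61.
P[2]: S = E(K, 05) = F6; 58 ⊕ F6 = AE.
P[3]: S = E(K, F6) = E5; BA ⊕ E5 = 5F.
P[4]: S = E(K, E5) = D6; 22 ⊕ D6 = F4.
P[5]: S = E(K, D6) = C5; 32 ⊕ C5 = F7.
Blocks that differ from the original plaintext: P[2].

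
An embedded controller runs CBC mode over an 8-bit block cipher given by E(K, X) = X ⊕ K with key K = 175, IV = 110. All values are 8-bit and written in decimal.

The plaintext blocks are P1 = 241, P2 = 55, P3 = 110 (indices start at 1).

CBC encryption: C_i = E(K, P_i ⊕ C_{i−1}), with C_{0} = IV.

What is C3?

C3 = 105

C1: P1 ⊕ 110 = 159; E(K, 159) = 48.
C2: P2 ⊕ 48 = 7; E(K, 7) = 168.
C3: P3 ⊕ 168 = 198; E(K, 198) = 105.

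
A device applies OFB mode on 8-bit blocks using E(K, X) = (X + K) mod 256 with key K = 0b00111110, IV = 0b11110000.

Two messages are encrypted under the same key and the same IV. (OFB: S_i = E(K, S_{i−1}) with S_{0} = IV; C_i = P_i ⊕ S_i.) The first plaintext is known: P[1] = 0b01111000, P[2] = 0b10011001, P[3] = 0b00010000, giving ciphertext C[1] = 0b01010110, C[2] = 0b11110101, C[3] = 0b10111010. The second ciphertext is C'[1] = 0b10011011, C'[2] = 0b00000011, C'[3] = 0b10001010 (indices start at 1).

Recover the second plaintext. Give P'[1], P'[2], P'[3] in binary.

In OFB with a reused IV, both messages share the same keystream S_i, so C_i ⊕ C'_i = P_i ⊕ P'_i and thus P'_i = P_i ⊕ C_i ⊕ C'_i.
P'[1]: 0b01111000 ⊕ 0b01010110 ⊕ 0b10011011 = 0b10110101.
P'[2]: 0b10011001 ⊕ 0b11110101 ⊕ 0b00000011 = 0b01101111.
P'[3]: 0b00010000 ⊕ 0b10111010 ⊕ 0b10001010 = 0b00100000.

P'[1] = 0b10110101, P'[2] = 0b01101111, P'[3] = 0b00100000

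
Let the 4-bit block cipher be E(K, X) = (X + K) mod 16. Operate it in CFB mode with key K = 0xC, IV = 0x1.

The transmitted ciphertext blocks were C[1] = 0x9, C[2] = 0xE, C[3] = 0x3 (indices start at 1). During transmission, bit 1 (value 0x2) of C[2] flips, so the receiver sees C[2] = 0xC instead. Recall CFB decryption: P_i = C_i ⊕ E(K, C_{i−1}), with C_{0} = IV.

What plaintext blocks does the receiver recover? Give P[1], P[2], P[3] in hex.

P[1] = 0x4, P[2] = 0x9, P[3] = 0xB

Only C[2] changed, to 0xC. In CFB, a change in C_i flips the same bit in P_i and garbles P_{i+1}. Decrypting the received ciphertext:
P[1]: E(K, 0x1) = 0xD; 0x9 ⊕ 0xD = 0x4.
P[2]: E(K, 0x9) = 0x5; 0xC ⊕ 0x5 = 0x9.
P[3]: E(K, 0xC) = 0x8; 0x3 ⊕ 0x8 = 0xB.
Blocks that differ from the original plaintext: P[2], P[3].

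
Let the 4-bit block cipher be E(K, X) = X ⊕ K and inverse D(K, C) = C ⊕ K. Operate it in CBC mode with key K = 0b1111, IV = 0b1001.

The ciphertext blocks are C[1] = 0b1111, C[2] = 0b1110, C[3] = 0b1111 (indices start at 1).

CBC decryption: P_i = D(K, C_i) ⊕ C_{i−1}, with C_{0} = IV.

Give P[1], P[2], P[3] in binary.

P[1]: D(K, 0b1111) = 0b0000; 0b0000 ⊕ 0b1001 = 0b1001.
P[2]: D(K, 0b1110) = 0b0001; 0b0001 ⊕ 0b1111 = 0b1110.
P[3]: D(K, 0b1111) = 0b0000; 0b0000 ⊕ 0b1110 = 0b1110.

P[1] = 0b1001, P[2] = 0b1110, P[3] = 0b1110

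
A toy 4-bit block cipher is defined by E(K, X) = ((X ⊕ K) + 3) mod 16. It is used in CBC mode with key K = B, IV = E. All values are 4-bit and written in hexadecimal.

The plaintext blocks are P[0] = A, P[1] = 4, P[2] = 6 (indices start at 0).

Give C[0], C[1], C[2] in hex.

C[0] = 2, C[1] = 0, C[2] = 0

CBC encryption: C_i = E(K, P_i ⊕ C_{i−1}), with C_{−1} = IV.
C[0]: P[0] ⊕ E = 4; E(K, 4) = 2.
C[1]: P[1] ⊕ 2 = 6; E(K, 6) = 0.
C[2]: P[2] ⊕ 0 = 6; E(K, 6) = 0.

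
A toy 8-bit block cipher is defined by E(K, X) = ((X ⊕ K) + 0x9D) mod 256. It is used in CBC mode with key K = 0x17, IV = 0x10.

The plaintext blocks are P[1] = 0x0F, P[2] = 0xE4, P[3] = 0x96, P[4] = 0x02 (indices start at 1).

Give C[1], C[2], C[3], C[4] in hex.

C[1] = 0xA5, C[2] = 0xF3, C[3] = 0x0F, C[4] = 0xB7

CBC encryption: C_i = E(K, P_i ⊕ C_{i−1}), with C_{0} = IV.
C[1]: P[1] ⊕ 0x10 = 0x1F; E(K, 0x1F) = 0xA5.
C[2]: P[2] ⊕ 0xA5 = 0x41; E(K, 0x41) = 0xF3.
C[3]: P[3] ⊕ 0xF3 = 0x65; E(K, 0x65) = 0x0F.
C[4]: P[4] ⊕ 0x0F = 0x0D; E(K, 0x0D) = 0xB7.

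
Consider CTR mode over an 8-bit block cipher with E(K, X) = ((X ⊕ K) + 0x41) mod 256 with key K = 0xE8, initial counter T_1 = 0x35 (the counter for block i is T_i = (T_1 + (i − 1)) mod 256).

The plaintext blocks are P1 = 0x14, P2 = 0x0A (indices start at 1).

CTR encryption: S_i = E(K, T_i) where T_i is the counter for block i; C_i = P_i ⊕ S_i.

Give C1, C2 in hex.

C1 = 0x0A, C2 = 0x15

C1: T = 0x35, S = E(K, T) = 0x1E; 0x14 ⊕ 0x1E = 0x0A.
C2: T = 0x36, S = E(K, T) = 0x1F; 0x0A ⊕ 0x1F = 0x15.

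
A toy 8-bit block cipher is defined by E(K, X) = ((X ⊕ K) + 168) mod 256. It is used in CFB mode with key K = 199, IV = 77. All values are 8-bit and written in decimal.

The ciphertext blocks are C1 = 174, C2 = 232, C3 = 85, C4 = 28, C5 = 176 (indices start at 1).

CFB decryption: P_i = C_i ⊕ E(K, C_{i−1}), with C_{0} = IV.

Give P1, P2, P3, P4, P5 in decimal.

P1: E(K, 77) = 50; 174 ⊕ 50 = 156.
P2: E(K, 174) = 17; 232 ⊕ 17 = 249.
P3: E(K, 232) = 215; 85 ⊕ 215 = 130.
P4: E(K, 85) = 58; 28 ⊕ 58 = 38.
P5: E(K, 28) = 131; 176 ⊕ 131 = 51.

P1 = 156, P2 = 249, P3 = 130, P4 = 38, P5 = 51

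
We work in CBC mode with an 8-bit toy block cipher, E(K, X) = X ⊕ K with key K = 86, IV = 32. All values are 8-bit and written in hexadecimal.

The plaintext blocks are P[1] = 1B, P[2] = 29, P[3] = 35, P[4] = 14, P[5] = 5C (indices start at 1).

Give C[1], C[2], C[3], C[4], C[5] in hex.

CBC encryption: C_i = E(K, P_i ⊕ C_{i−1}), with C_{0} = IV.
C[1]: P[1] ⊕ 32 = 29; E(K, 29) = AF.
C[2]: P[2] ⊕ AF = 86; E(K, 86) = 00.
C[3]: P[3] ⊕ 00 = 35; E(K, 35) = B3.
C[4]: P[4] ⊕ B3 = A7; E(K, A7) = 21.
C[5]: P[5] ⊕ 21 = 7D; E(K, 7D) = FB.

C[1] = AF, C[2] = 00, C[3] = B3, C[4] = 21, C[5] = FB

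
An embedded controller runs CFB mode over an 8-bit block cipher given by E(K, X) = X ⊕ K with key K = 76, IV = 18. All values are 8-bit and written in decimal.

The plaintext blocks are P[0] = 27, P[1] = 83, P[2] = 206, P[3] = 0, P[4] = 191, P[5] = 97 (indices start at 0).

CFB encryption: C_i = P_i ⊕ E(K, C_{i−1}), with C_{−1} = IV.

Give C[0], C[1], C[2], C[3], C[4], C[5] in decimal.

C[0]: E(K, 18) = 94; 27 ⊕ 94 = 69.
C[1]: E(K, 69) = 9; 83 ⊕ 9 = 90.
C[2]: E(K, 90) = 22; 206 ⊕ 22 = 216.
C[3]: E(K, 216) = 148; 0 ⊕ 148 = 148.
C[4]: E(K, 148) = 216; 191 ⊕ 216 = 103.
C[5]: E(K, 103) = 43; 97 ⊕ 43 = 74.

C[0] = 69, C[1] = 90, C[2] = 216, C[3] = 148, C[4] = 103, C[5] = 74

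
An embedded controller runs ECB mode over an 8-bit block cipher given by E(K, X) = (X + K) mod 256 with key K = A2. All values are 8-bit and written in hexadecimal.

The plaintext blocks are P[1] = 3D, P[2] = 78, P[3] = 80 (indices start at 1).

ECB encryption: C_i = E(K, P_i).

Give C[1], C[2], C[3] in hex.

C[1] = DF, C[2] = 1A, C[3] = 22

C[1]: E(K, 3D) = DF.
C[2]: E(K, 78) = 1A.
C[3]: E(K, 80) = 22.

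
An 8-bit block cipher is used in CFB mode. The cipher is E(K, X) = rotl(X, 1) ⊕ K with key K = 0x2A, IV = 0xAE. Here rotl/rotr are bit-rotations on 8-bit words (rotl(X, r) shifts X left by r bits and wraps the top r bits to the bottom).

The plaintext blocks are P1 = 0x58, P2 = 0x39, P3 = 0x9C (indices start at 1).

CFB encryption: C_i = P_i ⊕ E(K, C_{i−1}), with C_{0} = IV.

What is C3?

C1: E(K, 0xAE) = 0x77; 0x58 ⊕ 0x77 = 0x2F.
C2: E(K, 0x2F) = 0x74; 0x39 ⊕ 0x74 = 0x4D.
C3: E(K, 0x4D) = 0xB0; 0x9C ⊕ 0xB0 = 0x2C.

C3 = 0x2C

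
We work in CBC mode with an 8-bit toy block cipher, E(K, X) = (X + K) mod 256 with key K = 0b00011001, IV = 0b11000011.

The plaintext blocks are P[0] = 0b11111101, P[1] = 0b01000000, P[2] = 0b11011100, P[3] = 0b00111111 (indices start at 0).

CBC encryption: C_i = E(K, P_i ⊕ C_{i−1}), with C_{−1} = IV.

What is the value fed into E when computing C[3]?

C[0]: P[0] ⊕ 0b11000011 = 0b00111110; E(K, 0b00111110) = 0b01010111.
C[1]: P[1] ⊕ 0b01010111 = 0b00010111; E(K, 0b00010111) = 0b00110000.
C[2]: P[2] ⊕ 0b00110000 = 0b11101100; E(K, 0b11101100) = 0b00000101.
C[3]: P[3] ⊕ 0b00000101 = 0b00111010; E(K, 0b00111010) = 0b01010011.
So the input to E for block [3] is 0b00111010.

0b00111010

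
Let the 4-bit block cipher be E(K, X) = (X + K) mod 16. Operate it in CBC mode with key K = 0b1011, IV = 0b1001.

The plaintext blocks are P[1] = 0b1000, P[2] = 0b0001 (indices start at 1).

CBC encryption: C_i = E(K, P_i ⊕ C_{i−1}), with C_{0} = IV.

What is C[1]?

C[1] = 0b1100

C[1]: P[1] ⊕ 0b1001 = 0b0001; E(K, 0b0001) = 0b1100.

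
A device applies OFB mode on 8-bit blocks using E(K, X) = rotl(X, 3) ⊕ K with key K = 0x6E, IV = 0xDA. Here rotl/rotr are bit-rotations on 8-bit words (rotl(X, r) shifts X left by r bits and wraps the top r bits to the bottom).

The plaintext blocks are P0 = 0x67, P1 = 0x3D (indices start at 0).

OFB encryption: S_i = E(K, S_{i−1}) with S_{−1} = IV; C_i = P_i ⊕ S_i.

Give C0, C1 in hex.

C0 = 0xDF, C1 = 0x96

C0: S = E(K, 0xDA) = 0xB8; 0x67 ⊕ 0xB8 = 0xDF.
C1: S = E(K, 0xB8) = 0xAB; 0x3D ⊕ 0xAB = 0x96.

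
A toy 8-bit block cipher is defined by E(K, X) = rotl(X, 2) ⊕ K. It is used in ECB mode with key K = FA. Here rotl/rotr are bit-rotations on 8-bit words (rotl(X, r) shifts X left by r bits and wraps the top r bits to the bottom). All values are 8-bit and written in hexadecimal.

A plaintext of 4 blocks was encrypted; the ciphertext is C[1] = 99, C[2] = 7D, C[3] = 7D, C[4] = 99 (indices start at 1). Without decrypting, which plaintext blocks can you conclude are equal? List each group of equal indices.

P[1] = P[4]; P[2] = P[3]

ECB encrypts each block independently with the same key, so equal ciphertext blocks imply equal plaintext blocks.
C[1] = C[4] = 99, so P[1] = P[4].
C[2] = C[3] = 7D, so P[2] = P[3].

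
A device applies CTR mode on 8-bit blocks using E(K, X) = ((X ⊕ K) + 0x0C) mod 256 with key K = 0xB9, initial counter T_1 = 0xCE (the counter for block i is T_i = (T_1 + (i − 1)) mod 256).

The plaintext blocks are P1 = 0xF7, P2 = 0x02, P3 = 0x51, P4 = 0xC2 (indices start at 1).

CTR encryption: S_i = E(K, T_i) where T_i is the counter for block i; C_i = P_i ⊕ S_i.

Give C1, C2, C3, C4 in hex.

C1: T = 0xCE, S = E(K, T) = 0x83; 0xF7 ⊕ 0x83 = 0x74.
C2: T = 0xCF, S = E(K, T) = 0x82; 0x02 ⊕ 0x82 = 0x80.
C3: T = 0xD0, S = E(K, T) = 0x75; 0x51 ⊕ 0x75 = 0x24.
C4: T = 0xD1, S = E(K, T) = 0x74; 0xC2 ⊕ 0x74 = 0xB6.

C1 = 0x74, C2 = 0x80, C3 = 0x24, C4 = 0xB6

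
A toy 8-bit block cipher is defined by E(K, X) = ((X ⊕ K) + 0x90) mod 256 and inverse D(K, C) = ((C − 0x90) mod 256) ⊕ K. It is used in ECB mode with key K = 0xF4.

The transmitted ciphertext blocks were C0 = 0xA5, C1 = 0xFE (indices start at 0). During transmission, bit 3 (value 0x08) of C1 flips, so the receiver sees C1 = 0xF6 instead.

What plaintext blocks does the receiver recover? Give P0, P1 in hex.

P0 = 0xE1, P1 = 0x92

ECB decryption: P_i = D(K, C_i).
Only C1 changed, to 0xF6. In ECB, a change in C_i affects only P_i. Decrypting the received ciphertext:
P0: D(K, 0xA5) = 0xE1.
P1: D(K, 0xF6) = 0x92.
Blocks that differ from the original plaintext: P1.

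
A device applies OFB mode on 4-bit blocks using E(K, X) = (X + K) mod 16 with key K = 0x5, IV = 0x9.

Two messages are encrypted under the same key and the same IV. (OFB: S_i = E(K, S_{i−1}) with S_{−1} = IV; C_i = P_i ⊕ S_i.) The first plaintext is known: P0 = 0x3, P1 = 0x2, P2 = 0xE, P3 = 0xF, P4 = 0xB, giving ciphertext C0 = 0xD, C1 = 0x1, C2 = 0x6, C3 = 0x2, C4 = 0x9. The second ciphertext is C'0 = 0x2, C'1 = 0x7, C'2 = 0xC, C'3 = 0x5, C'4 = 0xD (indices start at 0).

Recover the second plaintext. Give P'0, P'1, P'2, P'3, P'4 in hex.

In OFB with a reused IV, both messages share the same keystream S_i, so C_i ⊕ C'_i = P_i ⊕ P'_i and thus P'_i = P_i ⊕ C_i ⊕ C'_i.
P'0: 0x3 ⊕ 0xD ⊕ 0x2 = 0xC.
P'1: 0x2 ⊕ 0x1 ⊕ 0x7 = 0x4.
P'2: 0xE ⊕ 0x6 ⊕ 0xC = 0x4.
P'3: 0xF ⊕ 0x2 ⊕ 0x5 = 0x8.
P'4: 0xB ⊕ 0x9 ⊕ 0xD = 0xF.

P'0 = 0xC, P'1 = 0x4, P'2 = 0x4, P'3 = 0x8, P'4 = 0xF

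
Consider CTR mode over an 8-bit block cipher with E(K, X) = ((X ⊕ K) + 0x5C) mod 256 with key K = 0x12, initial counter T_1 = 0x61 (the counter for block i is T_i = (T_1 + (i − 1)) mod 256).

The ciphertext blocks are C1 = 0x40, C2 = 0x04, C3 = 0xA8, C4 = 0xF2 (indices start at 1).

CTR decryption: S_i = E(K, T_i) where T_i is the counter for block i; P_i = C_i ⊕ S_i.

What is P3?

P3 = 0x65

P3: T = 0x63, S = E(K, T) = 0xCD; 0xA8 ⊕ 0xCD = 0x65.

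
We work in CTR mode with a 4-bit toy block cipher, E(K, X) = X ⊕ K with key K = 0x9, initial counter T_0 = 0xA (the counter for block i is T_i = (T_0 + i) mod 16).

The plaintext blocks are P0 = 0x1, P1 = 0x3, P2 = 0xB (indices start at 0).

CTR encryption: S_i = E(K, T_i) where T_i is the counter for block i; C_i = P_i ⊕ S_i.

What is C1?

C1 = 0x1

C0: T = 0xA, S = E(K, T) = 0x3; 0x1 ⊕ 0x3 = 0x2.
C1: T = 0xB, S = E(K, T) = 0x2; 0x3 ⊕ 0x2 = 0x1.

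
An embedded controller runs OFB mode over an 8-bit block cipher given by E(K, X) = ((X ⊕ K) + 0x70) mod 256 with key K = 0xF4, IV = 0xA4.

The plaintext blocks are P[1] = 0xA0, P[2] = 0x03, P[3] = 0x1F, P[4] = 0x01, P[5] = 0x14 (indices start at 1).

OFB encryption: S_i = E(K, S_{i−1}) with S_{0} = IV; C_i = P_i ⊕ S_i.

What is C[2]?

C[2] = 0xA7

C[1]: S = E(K, 0xA4) = 0xC0; 0xA0 ⊕ 0xC0 = 0x60.
C[2]: S = E(K, 0xC0) = 0xA4; 0x03 ⊕ 0xA4 = 0xA7.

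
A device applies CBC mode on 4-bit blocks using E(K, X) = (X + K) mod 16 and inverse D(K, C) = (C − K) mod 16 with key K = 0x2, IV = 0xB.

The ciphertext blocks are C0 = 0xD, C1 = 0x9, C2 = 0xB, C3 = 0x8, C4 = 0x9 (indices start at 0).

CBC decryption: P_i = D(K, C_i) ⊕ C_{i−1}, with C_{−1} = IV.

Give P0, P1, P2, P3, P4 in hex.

P0 = 0x0, P1 = 0xA, P2 = 0x0, P3 = 0xD, P4 = 0xF

P0: D(K, 0xD) = 0xB; 0xB ⊕ 0xB = 0x0.
P1: D(K, 0x9) = 0x7; 0x7 ⊕ 0xD = 0xA.
P2: D(K, 0xB) = 0x9; 0x9 ⊕ 0x9 = 0x0.
P3: D(K, 0x8) = 0x6; 0x6 ⊕ 0xB = 0xD.
P4: D(K, 0x9) = 0x7; 0x7 ⊕ 0x8 = 0xF.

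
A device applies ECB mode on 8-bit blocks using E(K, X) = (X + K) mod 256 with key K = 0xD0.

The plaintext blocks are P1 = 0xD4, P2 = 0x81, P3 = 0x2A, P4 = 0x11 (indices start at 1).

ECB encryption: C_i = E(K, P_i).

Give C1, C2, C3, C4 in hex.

C1: E(K, 0xD4) = 0xA4.
C2: E(K, 0x81) = 0x51.
C3: E(K, 0x2A) = 0xFA.
C4: E(K, 0x11) = 0xE1.

C1 = 0xA4, C2 = 0x51, C3 = 0xFA, C4 = 0xE1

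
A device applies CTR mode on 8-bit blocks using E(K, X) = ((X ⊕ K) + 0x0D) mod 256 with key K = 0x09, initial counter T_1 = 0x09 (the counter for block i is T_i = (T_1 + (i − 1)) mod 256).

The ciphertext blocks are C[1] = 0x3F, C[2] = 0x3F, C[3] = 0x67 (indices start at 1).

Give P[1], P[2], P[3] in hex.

CTR decryption: S_i = E(K, T_i) where T_i is the counter for block i; P_i = C_i ⊕ S_i.
P[1]: T = 0x09, S = E(K, T) = 0x0D; 0x3F ⊕ 0x0D = 0x32.
P[2]: T = 0x0A, S = E(K, T) = 0x10; 0x3F ⊕ 0x10 = 0x2F.
P[3]: T = 0x0B, S = E(K, T) = 0x0F; 0x67 ⊕ 0x0F = 0x68.

P[1] = 0x32, P[2] = 0x2F, P[3] = 0x68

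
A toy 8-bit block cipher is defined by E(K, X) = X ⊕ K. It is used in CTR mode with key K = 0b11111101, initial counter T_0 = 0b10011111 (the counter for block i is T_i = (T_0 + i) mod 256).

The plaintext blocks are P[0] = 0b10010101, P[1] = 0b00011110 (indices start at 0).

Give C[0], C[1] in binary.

CTR encryption: S_i = E(K, T_i) where T_i is the counter for block i; C_i = P_i ⊕ S_i.
C[0]: T = 0b10011111, S = E(K, T) = 0b01100010; 0b10010101 ⊕ 0b01100010 = 0b11110111.
C[1]: T = 0b10100000, S = E(K, T) = 0b01011101; 0b00011110 ⊕ 0b01011101 = 0b01000011.

C[0] = 0b11110111, C[1] = 0b01000011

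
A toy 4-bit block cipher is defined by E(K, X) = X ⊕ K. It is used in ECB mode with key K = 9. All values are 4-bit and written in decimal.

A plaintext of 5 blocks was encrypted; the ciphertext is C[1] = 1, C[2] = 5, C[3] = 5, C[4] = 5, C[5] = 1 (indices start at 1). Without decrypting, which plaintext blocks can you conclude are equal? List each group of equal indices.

ECB encrypts each block independently with the same key, so equal ciphertext blocks imply equal plaintext blocks.
C[1] = C[5] = 1, so P[1] = P[5].
C[2] = C[3] = C[4] = 5, so P[2] = P[3] = P[4].

P[1] = P[5]; P[2] = P[3] = P[4]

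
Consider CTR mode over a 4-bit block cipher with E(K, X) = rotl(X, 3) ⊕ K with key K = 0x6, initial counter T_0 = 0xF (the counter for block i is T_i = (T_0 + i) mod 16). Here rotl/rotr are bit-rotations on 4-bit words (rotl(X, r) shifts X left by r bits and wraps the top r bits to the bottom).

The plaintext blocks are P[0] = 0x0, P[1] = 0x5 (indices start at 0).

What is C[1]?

CTR encryption: S_i = E(K, T_i) where T_i is the counter for block i; C_i = P_i ⊕ S_i.
C[0]: T = 0xF, S = E(K, T) = 0x9; 0x0 ⊕ 0x9 = 0x9.
C[1]: T = 0x0, S = E(K, T) = 0x6; 0x5 ⊕ 0x6 = 0x3.

C[1] = 0x3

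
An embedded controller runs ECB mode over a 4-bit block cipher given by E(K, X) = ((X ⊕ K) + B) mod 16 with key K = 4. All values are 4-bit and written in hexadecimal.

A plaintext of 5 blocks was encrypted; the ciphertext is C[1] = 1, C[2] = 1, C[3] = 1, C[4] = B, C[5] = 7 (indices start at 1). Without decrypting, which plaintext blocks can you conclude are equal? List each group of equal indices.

P[1] = P[2] = P[3]

ECB encrypts each block independently with the same key, so equal ciphertext blocks imply equal plaintext blocks.
C[1] = C[2] = C[3] = 1, so P[1] = P[2] = P[3].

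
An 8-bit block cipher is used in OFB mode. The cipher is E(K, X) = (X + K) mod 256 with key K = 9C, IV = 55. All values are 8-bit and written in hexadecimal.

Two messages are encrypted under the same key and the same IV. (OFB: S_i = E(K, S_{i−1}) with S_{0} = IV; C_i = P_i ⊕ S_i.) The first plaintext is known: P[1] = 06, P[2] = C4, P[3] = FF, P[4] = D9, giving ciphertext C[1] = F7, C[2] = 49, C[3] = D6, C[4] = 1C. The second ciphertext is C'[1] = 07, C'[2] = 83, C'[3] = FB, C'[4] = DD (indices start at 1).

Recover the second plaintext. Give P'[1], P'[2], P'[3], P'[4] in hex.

In OFB with a reused IV, both messages share the same keystream S_i, so C_i ⊕ C'_i = P_i ⊕ P'_i and thus P'_i = P_i ⊕ C_i ⊕ C'_i.
P'[1]: 06 ⊕ F7 ⊕ 07 = F6.
P'[2]: C4 ⊕ 49 ⊕ 83 = 0E.
P'[3]: FF ⊕ D6 ⊕ FB = D2.
P'[4]: D9 ⊕ 1C ⊕ DD = 18.

P'[1] = F6, P'[2] = 0E, P'[3] = D2, P'[4] = 18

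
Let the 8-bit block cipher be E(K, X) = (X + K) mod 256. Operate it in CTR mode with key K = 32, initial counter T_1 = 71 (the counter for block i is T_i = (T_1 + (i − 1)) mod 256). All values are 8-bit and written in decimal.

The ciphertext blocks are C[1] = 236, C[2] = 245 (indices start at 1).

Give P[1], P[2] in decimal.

CTR decryption: S_i = E(K, T_i) where T_i is the counter for block i; P_i = C_i ⊕ S_i.
P[1]: T = 71, S = E(K, T) = 103; 236 ⊕ 103 = 139.
P[2]: T = 72, S = E(K, T) = 104; 245 ⊕ 104 = 157.

P[1] = 139, P[2] = 157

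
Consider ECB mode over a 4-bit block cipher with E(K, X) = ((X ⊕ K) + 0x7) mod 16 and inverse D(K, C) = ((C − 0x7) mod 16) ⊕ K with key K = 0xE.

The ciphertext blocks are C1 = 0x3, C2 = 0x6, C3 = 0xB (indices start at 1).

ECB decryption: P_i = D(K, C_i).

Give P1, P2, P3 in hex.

P1: D(K, 0x3) = 0x2.
P2: D(K, 0x6) = 0x1.
P3: D(K, 0xB) = 0xA.

P1 = 0x2, P2 = 0x1, P3 = 0xA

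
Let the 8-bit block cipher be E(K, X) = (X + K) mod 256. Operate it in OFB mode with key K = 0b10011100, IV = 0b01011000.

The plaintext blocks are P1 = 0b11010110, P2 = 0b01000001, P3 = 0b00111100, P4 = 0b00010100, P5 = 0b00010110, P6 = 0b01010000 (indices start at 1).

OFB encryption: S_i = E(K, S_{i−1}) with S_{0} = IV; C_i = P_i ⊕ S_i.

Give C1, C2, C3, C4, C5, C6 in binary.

C1: S = E(K, 0b01011000) = 0b11110100; 0b11010110 ⊕ 0b11110100 = 0b00100010.
C2: S = E(K, 0b11110100) = 0b10010000; 0b01000001 ⊕ 0b10010000 = 0b11010001.
C3: S = E(K, 0b10010000) = 0b00101100; 0b00111100 ⊕ 0b00101100 = 0b00010000.
C4: S = E(K, 0b00101100) = 0b11001000; 0b00010100 ⊕ 0b11001000 = 0b11011100.
C5: S = E(K, 0b11001000) = 0b01100100; 0b00010110 ⊕ 0b01100100 = 0b01110010.
C6: S = E(K, 0b01100100) = 0b00000000; 0b01010000 ⊕ 0b00000000 = 0b01010000.

C1 = 0b00100010, C2 = 0b11010001, C3 = 0b00010000, C4 = 0b11011100, C5 = 0b01110010, C6 = 0b01010000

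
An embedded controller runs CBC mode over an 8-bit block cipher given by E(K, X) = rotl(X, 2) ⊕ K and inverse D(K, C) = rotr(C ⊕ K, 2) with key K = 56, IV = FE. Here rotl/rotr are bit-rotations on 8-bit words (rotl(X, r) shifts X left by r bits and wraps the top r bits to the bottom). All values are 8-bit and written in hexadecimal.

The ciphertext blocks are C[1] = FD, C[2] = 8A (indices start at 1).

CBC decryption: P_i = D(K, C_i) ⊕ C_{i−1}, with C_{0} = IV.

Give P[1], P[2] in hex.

P[1] = 14, P[2] = CA

P[1]: D(K, FD) = EA; EA ⊕ FE = 14.
P[2]: D(K, 8A) = 37; 37 ⊕ FD = CA.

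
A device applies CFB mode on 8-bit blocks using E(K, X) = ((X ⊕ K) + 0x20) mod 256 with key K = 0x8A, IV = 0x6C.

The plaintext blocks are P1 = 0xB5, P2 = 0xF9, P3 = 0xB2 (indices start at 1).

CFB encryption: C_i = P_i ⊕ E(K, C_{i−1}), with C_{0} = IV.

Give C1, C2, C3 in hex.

C1: E(K, 0x6C) = 0x06; 0xB5 ⊕ 0x06 = 0xB3.
C2: E(K, 0xB3) = 0x59; 0xF9 ⊕ 0x59 = 0xA0.
C3: E(K, 0xA0) = 0x4A; 0xB2 ⊕ 0x4A = 0xF8.

C1 = 0xB3, C2 = 0xA0, C3 = 0xF8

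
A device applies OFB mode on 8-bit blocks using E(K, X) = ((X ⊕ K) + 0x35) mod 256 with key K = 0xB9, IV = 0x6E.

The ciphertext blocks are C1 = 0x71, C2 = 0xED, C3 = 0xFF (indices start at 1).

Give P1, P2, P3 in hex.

P1 = 0x7D, P2 = 0x07, P3 = 0x77

OFB decryption: S_i = E(K, S_{i−1}) with S_{0} = IV; P_i = C_i ⊕ S_i.
P1: S = E(K, 0x6E) = 0x0C; 0x71 ⊕ 0x0C = 0x7D.
P2: S = E(K, 0x0C) = 0xEA; 0xED ⊕ 0xEA = 0x07.
P3: S = E(K, 0xEA) = 0x88; 0xFF ⊕ 0x88 = 0x77.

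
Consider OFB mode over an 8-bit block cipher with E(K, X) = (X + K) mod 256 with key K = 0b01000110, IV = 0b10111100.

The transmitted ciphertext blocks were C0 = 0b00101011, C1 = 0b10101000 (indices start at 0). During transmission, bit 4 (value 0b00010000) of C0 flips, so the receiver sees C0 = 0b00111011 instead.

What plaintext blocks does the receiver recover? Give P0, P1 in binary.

OFB decryption: S_i = E(K, S_{i−1}) with S_{−1} = IV; P_i = C_i ⊕ S_i.
Only C0 changed, to 0b00111011. In OFB, a change in C_i flips the same bit in P_i only; the keystream is unaffected. Decrypting the received ciphertext:
P0: S = E(K, 0b10111100) = 0b00000010; 0b00111011 ⊕ 0b00000010 = 0b00111001.
P1: S = E(K, 0b00000010) = 0b01001000; 0b10101000 ⊕ 0b01001000 = 0b11100000.
Blocks that differ from the original plaintext: P0.

P0 = 0b00111001, P1 = 0b11100000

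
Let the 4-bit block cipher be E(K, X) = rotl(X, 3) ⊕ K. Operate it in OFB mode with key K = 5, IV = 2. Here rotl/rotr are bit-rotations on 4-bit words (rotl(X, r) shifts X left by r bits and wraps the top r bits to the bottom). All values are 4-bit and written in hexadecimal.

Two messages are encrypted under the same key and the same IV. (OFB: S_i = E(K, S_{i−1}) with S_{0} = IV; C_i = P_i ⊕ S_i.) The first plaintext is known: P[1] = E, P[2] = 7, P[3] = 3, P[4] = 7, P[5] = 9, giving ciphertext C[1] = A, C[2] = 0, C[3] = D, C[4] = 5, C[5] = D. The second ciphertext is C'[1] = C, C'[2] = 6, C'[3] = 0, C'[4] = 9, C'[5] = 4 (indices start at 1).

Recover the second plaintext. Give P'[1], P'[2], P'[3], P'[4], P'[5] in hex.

In OFB with a reused IV, both messages share the same keystream S_i, so C_i ⊕ C'_i = P_i ⊕ P'_i and thus P'_i = P_i ⊕ C_i ⊕ C'_i.
P'[1]: E ⊕ A ⊕ C = 8.
P'[2]: 7 ⊕ 0 ⊕ 6 = 1.
P'[3]: 3 ⊕ D ⊕ 0 = E.
P'[4]: 7 ⊕ 5 ⊕ 9 = B.
P'[5]: 9 ⊕ D ⊕ 4 = 0.

P'[1] = 8, P'[2] = 1, P'[3] = E, P'[4] = B, P'[5] = 0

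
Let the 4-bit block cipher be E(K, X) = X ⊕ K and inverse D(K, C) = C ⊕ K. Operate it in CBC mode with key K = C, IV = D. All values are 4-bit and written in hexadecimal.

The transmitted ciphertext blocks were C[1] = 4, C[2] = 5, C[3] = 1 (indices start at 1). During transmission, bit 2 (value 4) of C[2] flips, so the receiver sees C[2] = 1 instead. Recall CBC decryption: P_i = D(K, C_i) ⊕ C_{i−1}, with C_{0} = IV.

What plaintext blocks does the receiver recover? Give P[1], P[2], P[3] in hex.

Only C[2] changed, to 1. In CBC, a change in C_i garbles P_i and flips the same bit in P_{i+1}. Decrypting the received ciphertext:
P[1]: D(K, 4) = 8; 8 ⊕ D = 5.
P[2]: D(K, 1) = D; D ⊕ 4 = 9.
P[3]: D(K, 1) = D; D ⊕ 1 = C.
Blocks that differ from the original plaintext: P[2], P[3].

P[1] = 5, P[2] = 9, P[3] = C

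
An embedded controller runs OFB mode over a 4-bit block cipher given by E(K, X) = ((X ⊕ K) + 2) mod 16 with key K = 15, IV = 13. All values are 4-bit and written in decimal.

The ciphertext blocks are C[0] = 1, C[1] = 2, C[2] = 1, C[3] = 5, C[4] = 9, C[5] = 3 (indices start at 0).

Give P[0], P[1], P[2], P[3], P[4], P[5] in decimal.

P[0] = 5, P[1] = 15, P[2] = 5, P[3] = 8, P[4] = 13, P[5] = 14

OFB decryption: S_i = E(K, S_{i−1}) with S_{−1} = IV; P_i = C_i ⊕ S_i.
P[0]: S = E(K, 13) = 4; 1 ⊕ 4 = 5.
P[1]: S = E(K, 4) = 13; 2 ⊕ 13 = 15.
P[2]: S = E(K, 13) = 4; 1 ⊕ 4 = 5.
P[3]: S = E(K, 4) = 13; 5 ⊕ 13 = 8.
P[4]: S = E(K, 13) = 4; 9 ⊕ 4 = 13.
P[5]: S = E(K, 4) = 13; 3 ⊕ 13 = 14.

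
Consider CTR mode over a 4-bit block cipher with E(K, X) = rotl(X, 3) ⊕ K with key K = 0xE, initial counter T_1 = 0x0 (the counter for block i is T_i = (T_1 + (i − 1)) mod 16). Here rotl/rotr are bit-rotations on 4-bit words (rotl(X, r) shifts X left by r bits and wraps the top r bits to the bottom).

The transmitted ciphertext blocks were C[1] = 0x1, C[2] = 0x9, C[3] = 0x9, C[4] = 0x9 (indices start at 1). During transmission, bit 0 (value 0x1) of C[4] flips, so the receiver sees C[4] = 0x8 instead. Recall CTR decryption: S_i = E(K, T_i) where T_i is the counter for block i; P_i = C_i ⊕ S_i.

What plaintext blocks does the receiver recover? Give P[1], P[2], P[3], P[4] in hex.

P[1] = 0xF, P[2] = 0xF, P[3] = 0x6, P[4] = 0xF

Only C[4] changed, to 0x8. In CTR, a change in C_i flips the same bit in P_i only; the keystream is unaffected. Decrypting the received ciphertext:
P[1]: T = 0x0, S = E(K, T) = 0xE; 0x1 ⊕ 0xE = 0xF.
P[2]: T = 0x1, S = E(K, T) = 0x6; 0x9 ⊕ 0x6 = 0xF.
P[3]: T = 0x2, S = E(K, T) = 0xF; 0x9 ⊕ 0xF = 0x6.
P[4]: T = 0x3, S = E(K, T) = 0x7; 0x8 ⊕ 0x7 = 0xF.
Blocks that differ from the original plaintext: P[4].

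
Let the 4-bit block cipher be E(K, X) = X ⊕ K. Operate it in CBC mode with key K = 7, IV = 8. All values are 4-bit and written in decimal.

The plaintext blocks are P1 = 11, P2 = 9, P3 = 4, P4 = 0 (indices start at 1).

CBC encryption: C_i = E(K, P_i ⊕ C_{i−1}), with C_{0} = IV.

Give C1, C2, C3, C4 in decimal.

C1 = 4, C2 = 10, C3 = 9, C4 = 14

C1: P1 ⊕ 8 = 3; E(K, 3) = 4.
C2: P2 ⊕ 4 = 13; E(K, 13) = 10.
C3: P3 ⊕ 10 = 14; E(K, 14) = 9.
C4: P4 ⊕ 9 = 9; E(K, 9) = 14.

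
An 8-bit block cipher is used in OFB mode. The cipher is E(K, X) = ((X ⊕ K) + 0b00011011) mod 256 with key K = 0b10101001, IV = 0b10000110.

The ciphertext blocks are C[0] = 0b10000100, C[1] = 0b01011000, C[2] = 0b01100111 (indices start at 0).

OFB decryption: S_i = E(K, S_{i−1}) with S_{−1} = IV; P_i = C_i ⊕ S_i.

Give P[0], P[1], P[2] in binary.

P[0] = 0b11001110, P[1] = 0b10100110, P[2] = 0b00010101

P[0]: S = E(K, 0b10000110) = 0b01001010; 0b10000100 ⊕ 0b01001010 = 0b11001110.
P[1]: S = E(K, 0b01001010) = 0b11111110; 0b01011000 ⊕ 0b11111110 = 0b10100110.
P[2]: S = E(K, 0b11111110) = 0b01110010; 0b01100111 ⊕ 0b01110010 = 0b00010101.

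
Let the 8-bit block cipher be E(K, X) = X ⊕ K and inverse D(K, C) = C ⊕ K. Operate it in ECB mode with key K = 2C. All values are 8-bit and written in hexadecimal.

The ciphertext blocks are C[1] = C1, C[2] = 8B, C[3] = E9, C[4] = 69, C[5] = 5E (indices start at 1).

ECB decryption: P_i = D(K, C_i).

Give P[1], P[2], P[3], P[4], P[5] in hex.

P[1] = ED, P[2] = A7, P[3] = C5, P[4] = 45, P[5] = 72

P[1]: D(K, C1) = ED.
P[2]: D(K, 8B) = A7.
P[3]: D(K, E9) = C5.
P[4]: D(K, 69) = 45.
P[5]: D(K, 5E) = 72.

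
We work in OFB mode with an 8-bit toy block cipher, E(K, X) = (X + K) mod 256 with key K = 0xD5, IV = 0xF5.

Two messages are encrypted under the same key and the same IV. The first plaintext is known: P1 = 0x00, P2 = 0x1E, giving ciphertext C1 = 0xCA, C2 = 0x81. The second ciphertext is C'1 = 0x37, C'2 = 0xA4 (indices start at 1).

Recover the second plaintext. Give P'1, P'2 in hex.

P'1 = 0xFD, P'2 = 0x3B

In OFB with a reused IV, both messages share the same keystream S_i, so C_i ⊕ C'_i = P_i ⊕ P'_i and thus P'_i = P_i ⊕ C_i ⊕ C'_i.
P'1: 0x00 ⊕ 0xCA ⊕ 0x37 = 0xFD.
P'2: 0x1E ⊕ 0x81 ⊕ 0xA4 = 0x3B.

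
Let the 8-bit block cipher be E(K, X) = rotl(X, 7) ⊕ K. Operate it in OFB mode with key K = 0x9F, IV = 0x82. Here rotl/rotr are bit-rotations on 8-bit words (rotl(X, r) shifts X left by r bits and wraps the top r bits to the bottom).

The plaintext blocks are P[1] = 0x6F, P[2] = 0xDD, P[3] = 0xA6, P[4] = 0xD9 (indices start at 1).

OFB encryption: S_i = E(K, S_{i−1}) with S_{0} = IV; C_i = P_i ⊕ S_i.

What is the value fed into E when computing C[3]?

0xF0

C[1]: S = E(K, 0x82) = 0xDE; 0x6F ⊕ 0xDE = 0xB1.
C[2]: S = E(K, 0xDE) = 0xF0; 0xDD ⊕ 0xF0 = 0x2D.
C[3]: S = E(K, 0xF0) = 0xE7; 0xA6 ⊕ 0xE7 = 0x41.
So the input to E for block [3] is 0xF0.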